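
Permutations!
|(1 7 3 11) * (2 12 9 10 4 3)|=9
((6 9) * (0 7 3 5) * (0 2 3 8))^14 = ((0 7 8)(2 3 5)(6 9))^14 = (9)(0 8 7)(2 5 3)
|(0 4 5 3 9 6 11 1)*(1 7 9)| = 20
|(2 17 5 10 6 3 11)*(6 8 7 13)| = 10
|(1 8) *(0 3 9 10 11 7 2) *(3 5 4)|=18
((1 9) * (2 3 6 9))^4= ((1 2 3 6 9))^4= (1 9 6 3 2)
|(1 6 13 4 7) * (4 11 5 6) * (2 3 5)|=6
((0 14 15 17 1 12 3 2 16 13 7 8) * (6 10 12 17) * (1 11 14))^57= (0 13 3 6 11)(1 7 2 10 14)(8 16 12 15 17)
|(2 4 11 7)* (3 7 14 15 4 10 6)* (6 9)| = 12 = |(2 10 9 6 3 7)(4 11 14 15)|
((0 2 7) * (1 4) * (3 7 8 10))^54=((0 2 8 10 3 7)(1 4))^54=(10)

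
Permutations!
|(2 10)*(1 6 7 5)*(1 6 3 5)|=10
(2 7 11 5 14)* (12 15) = (2 7 11 5 14)(12 15) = [0, 1, 7, 3, 4, 14, 6, 11, 8, 9, 10, 5, 15, 13, 2, 12]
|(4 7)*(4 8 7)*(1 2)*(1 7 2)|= 3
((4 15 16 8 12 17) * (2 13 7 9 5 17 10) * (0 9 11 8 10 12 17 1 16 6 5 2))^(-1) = (0 10 16 1 5 6 15 4 17 8 11 7 13 2 9) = ((0 9 2 13 7 11 8 17 4 15 6 5 1 16 10))^(-1)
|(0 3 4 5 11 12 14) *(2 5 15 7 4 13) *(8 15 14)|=|(0 3 13 2 5 11 12 8 15 7 4 14)|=12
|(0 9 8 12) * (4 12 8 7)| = |(0 9 7 4 12)| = 5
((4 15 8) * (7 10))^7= (4 15 8)(7 10)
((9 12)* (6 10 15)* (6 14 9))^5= ((6 10 15 14 9 12))^5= (6 12 9 14 15 10)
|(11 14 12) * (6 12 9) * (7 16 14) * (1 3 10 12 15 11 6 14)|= 18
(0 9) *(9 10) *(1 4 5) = (0 10 9)(1 4 5) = [10, 4, 2, 3, 5, 1, 6, 7, 8, 0, 9]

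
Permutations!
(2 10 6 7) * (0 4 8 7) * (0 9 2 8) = (0 4)(2 10 6 9)(7 8) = [4, 1, 10, 3, 0, 5, 9, 8, 7, 2, 6]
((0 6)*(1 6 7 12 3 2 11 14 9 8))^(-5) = (0 14 7 9 12 8 3 1 2 6 11)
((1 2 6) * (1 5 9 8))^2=((1 2 6 5 9 8))^2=(1 6 9)(2 5 8)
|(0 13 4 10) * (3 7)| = |(0 13 4 10)(3 7)| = 4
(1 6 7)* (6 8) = (1 8 6 7) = [0, 8, 2, 3, 4, 5, 7, 1, 6]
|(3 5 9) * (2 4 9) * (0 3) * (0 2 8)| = |(0 3 5 8)(2 4 9)| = 12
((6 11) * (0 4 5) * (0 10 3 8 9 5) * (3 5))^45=(0 4)(5 10)(6 11)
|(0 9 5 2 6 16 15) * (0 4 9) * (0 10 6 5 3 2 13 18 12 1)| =|(0 10 6 16 15 4 9 3 2 5 13 18 12 1)| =14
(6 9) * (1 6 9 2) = (9)(1 6 2) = [0, 6, 1, 3, 4, 5, 2, 7, 8, 9]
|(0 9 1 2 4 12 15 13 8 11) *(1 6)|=|(0 9 6 1 2 4 12 15 13 8 11)|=11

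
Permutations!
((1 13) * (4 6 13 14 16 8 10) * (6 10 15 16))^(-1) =((1 14 6 13)(4 10)(8 15 16))^(-1) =(1 13 6 14)(4 10)(8 16 15)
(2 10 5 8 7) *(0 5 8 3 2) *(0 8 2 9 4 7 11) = (0 5 3 9 4 7 8 11)(2 10) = [5, 1, 10, 9, 7, 3, 6, 8, 11, 4, 2, 0]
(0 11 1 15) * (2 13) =(0 11 1 15)(2 13) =[11, 15, 13, 3, 4, 5, 6, 7, 8, 9, 10, 1, 12, 2, 14, 0]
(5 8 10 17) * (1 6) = (1 6)(5 8 10 17) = [0, 6, 2, 3, 4, 8, 1, 7, 10, 9, 17, 11, 12, 13, 14, 15, 16, 5]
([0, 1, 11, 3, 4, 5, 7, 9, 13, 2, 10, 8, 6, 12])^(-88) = [0, 1, 2, 3, 4, 5, 6, 7, 8, 9, 10, 11, 12, 13]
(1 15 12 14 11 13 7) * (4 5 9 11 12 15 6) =(15)(1 6 4 5 9 11 13 7)(12 14) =[0, 6, 2, 3, 5, 9, 4, 1, 8, 11, 10, 13, 14, 7, 12, 15]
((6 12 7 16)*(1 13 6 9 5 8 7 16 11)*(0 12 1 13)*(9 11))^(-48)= ((0 12 16 11 13 6 1)(5 8 7 9))^(-48)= (0 12 16 11 13 6 1)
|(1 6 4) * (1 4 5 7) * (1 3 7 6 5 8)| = 4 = |(1 5 6 8)(3 7)|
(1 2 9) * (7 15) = (1 2 9)(7 15) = [0, 2, 9, 3, 4, 5, 6, 15, 8, 1, 10, 11, 12, 13, 14, 7]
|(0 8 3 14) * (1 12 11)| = |(0 8 3 14)(1 12 11)| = 12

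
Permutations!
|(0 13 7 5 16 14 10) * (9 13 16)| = 4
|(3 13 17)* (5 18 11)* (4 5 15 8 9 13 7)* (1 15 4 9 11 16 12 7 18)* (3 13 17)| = |(1 15 8 11 4 5)(3 18 16 12 7 9 17 13)| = 24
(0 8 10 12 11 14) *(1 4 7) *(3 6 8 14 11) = (0 14)(1 4 7)(3 6 8 10 12) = [14, 4, 2, 6, 7, 5, 8, 1, 10, 9, 12, 11, 3, 13, 0]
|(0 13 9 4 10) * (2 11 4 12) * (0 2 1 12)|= 12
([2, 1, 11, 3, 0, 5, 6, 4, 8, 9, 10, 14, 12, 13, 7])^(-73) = (0 4 7 14 11 2)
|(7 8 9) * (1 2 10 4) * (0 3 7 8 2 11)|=8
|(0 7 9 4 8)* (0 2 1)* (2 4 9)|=|(9)(0 7 2 1)(4 8)|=4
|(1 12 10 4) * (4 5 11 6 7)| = 8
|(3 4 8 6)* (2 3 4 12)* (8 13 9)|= 15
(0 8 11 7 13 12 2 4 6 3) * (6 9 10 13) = (0 8 11 7 6 3)(2 4 9 10 13 12) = [8, 1, 4, 0, 9, 5, 3, 6, 11, 10, 13, 7, 2, 12]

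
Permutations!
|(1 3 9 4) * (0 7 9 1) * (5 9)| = 10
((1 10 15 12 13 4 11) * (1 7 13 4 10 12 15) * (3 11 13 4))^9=(15)(1 12 3 11 7 4 13 10)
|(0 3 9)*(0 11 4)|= 5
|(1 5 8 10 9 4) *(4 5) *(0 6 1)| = 4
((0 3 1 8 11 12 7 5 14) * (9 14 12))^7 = ((0 3 1 8 11 9 14)(5 12 7))^7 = (14)(5 12 7)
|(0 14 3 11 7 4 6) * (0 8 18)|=9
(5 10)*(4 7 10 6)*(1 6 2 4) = [0, 6, 4, 3, 7, 2, 1, 10, 8, 9, 5] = (1 6)(2 4 7 10 5)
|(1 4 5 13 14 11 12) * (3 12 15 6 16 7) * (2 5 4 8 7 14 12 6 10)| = |(1 8 7 3 6 16 14 11 15 10 2 5 13 12)| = 14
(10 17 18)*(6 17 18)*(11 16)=(6 17)(10 18)(11 16)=[0, 1, 2, 3, 4, 5, 17, 7, 8, 9, 18, 16, 12, 13, 14, 15, 11, 6, 10]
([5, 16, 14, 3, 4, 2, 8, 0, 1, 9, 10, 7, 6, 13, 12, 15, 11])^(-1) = (0 7 11 16 1 8 6 12 14 2 5)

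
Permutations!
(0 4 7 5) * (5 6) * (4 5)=(0 5)(4 7 6)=[5, 1, 2, 3, 7, 0, 4, 6]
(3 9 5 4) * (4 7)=(3 9 5 7 4)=[0, 1, 2, 9, 3, 7, 6, 4, 8, 5]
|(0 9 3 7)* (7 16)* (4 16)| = 6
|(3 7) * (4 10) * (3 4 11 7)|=4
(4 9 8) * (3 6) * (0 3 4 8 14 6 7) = (0 3 7)(4 9 14 6) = [3, 1, 2, 7, 9, 5, 4, 0, 8, 14, 10, 11, 12, 13, 6]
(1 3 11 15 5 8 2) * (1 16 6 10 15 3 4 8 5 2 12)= (1 4 8 12)(2 16 6 10 15)(3 11)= [0, 4, 16, 11, 8, 5, 10, 7, 12, 9, 15, 3, 1, 13, 14, 2, 6]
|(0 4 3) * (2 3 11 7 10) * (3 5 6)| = |(0 4 11 7 10 2 5 6 3)| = 9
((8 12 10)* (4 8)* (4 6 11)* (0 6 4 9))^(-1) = ((0 6 11 9)(4 8 12 10))^(-1) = (0 9 11 6)(4 10 12 8)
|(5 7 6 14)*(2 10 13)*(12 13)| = 4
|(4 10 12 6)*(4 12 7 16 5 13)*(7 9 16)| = 6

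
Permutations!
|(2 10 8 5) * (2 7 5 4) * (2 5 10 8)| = |(2 8 4 5 7 10)| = 6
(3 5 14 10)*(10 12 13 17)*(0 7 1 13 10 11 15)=[7, 13, 2, 5, 4, 14, 6, 1, 8, 9, 3, 15, 10, 17, 12, 0, 16, 11]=(0 7 1 13 17 11 15)(3 5 14 12 10)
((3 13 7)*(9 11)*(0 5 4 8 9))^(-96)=(13)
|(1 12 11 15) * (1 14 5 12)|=5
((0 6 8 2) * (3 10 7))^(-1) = ((0 6 8 2)(3 10 7))^(-1) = (0 2 8 6)(3 7 10)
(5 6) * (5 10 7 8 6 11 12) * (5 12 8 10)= (12)(5 11 8 6)(7 10)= [0, 1, 2, 3, 4, 11, 5, 10, 6, 9, 7, 8, 12]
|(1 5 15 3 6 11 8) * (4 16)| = 14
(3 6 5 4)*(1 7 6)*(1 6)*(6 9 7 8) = (1 8 6 5 4 3 9 7) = [0, 8, 2, 9, 3, 4, 5, 1, 6, 7]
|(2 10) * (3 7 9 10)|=|(2 3 7 9 10)|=5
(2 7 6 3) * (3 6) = (2 7 3) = [0, 1, 7, 2, 4, 5, 6, 3]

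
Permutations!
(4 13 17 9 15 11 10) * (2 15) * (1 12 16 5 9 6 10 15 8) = (1 12 16 5 9 2 8)(4 13 17 6 10)(11 15) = [0, 12, 8, 3, 13, 9, 10, 7, 1, 2, 4, 15, 16, 17, 14, 11, 5, 6]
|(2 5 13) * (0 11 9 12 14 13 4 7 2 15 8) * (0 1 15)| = |(0 11 9 12 14 13)(1 15 8)(2 5 4 7)| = 12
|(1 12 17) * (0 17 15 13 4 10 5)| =9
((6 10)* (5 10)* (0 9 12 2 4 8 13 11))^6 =(0 13 4 12)(2 9 11 8)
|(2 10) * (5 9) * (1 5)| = 6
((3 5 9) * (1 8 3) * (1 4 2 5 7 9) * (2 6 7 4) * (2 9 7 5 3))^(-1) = (9)(1 5 6 4 3 2 8)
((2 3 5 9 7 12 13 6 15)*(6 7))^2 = (2 5 6)(3 9 15)(7 13 12)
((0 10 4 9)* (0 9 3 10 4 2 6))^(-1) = ((0 4 3 10 2 6))^(-1) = (0 6 2 10 3 4)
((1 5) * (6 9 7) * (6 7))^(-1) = ((1 5)(6 9))^(-1) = (1 5)(6 9)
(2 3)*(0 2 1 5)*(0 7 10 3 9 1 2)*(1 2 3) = (1 5 7 10)(2 9) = [0, 5, 9, 3, 4, 7, 6, 10, 8, 2, 1]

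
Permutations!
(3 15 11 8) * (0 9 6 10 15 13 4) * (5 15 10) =(0 9 6 5 15 11 8 3 13 4) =[9, 1, 2, 13, 0, 15, 5, 7, 3, 6, 10, 8, 12, 4, 14, 11]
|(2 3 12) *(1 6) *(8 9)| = |(1 6)(2 3 12)(8 9)| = 6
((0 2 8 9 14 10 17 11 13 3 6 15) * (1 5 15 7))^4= (0 14 13 1 2 10 3 5 8 17 6 15 9 11 7)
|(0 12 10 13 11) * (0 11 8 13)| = |(0 12 10)(8 13)| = 6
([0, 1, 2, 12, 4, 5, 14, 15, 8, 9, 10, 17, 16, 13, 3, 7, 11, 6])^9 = [0, 1, 2, 16, 4, 5, 3, 15, 8, 9, 10, 6, 11, 13, 12, 7, 17, 14]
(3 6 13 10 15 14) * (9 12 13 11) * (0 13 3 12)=(0 13 10 15 14 12 3 6 11 9)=[13, 1, 2, 6, 4, 5, 11, 7, 8, 0, 15, 9, 3, 10, 12, 14]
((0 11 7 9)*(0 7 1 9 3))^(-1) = ((0 11 1 9 7 3))^(-1) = (0 3 7 9 1 11)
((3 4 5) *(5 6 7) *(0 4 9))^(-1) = (0 9 3 5 7 6 4)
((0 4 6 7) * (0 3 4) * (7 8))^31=(3 4 6 8 7)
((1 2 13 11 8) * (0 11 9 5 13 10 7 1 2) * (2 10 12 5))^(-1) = ((0 11 8 10 7 1)(2 12 5 13 9))^(-1) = (0 1 7 10 8 11)(2 9 13 5 12)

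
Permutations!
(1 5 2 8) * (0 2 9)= (0 2 8 1 5 9)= [2, 5, 8, 3, 4, 9, 6, 7, 1, 0]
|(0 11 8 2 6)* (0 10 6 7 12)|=6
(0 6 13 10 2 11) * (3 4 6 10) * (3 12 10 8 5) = (0 8 5 3 4 6 13 12 10 2 11) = [8, 1, 11, 4, 6, 3, 13, 7, 5, 9, 2, 0, 10, 12]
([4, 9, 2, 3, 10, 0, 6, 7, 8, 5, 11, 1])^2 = (0 10 1 5 4 11 9)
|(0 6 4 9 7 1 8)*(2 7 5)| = |(0 6 4 9 5 2 7 1 8)| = 9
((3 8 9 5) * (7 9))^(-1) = (3 5 9 7 8)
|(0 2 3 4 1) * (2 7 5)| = |(0 7 5 2 3 4 1)| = 7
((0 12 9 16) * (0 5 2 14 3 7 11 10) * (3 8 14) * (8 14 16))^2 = ((0 12 9 8 16 5 2 3 7 11 10))^2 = (0 9 16 2 7 10 12 8 5 3 11)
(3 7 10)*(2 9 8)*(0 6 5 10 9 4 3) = (0 6 5 10)(2 4 3 7 9 8) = [6, 1, 4, 7, 3, 10, 5, 9, 2, 8, 0]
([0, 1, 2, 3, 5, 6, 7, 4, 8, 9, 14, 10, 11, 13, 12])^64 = [0, 1, 2, 3, 4, 5, 6, 7, 8, 9, 10, 11, 12, 13, 14]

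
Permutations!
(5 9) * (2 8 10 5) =[0, 1, 8, 3, 4, 9, 6, 7, 10, 2, 5] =(2 8 10 5 9)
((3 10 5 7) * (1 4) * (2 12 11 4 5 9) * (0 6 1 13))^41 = (0 1 7 10 2 11 13 6 5 3 9 12 4)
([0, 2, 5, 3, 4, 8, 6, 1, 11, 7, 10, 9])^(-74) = [0, 8, 11, 3, 4, 9, 6, 5, 7, 2, 10, 1]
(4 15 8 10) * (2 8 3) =(2 8 10 4 15 3) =[0, 1, 8, 2, 15, 5, 6, 7, 10, 9, 4, 11, 12, 13, 14, 3]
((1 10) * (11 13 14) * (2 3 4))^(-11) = ((1 10)(2 3 4)(11 13 14))^(-11) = (1 10)(2 3 4)(11 13 14)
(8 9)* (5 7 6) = (5 7 6)(8 9) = [0, 1, 2, 3, 4, 7, 5, 6, 9, 8]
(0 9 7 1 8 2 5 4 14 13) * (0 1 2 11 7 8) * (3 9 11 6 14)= [11, 0, 5, 9, 3, 4, 14, 2, 6, 8, 10, 7, 12, 1, 13]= (0 11 7 2 5 4 3 9 8 6 14 13 1)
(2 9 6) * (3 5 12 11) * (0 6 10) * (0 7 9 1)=[6, 0, 1, 5, 4, 12, 2, 9, 8, 10, 7, 3, 11]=(0 6 2 1)(3 5 12 11)(7 9 10)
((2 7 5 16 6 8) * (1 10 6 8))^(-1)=(1 6 10)(2 8 16 5 7)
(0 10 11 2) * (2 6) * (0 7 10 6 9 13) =(0 6 2 7 10 11 9 13) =[6, 1, 7, 3, 4, 5, 2, 10, 8, 13, 11, 9, 12, 0]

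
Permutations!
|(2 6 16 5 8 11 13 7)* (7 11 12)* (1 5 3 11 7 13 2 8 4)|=|(1 5 4)(2 6 16 3 11)(7 8 12 13)|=60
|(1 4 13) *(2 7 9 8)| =12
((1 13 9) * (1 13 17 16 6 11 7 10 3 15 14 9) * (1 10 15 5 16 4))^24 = (17)(3 16 11 15 9 10 5 6 7 14 13)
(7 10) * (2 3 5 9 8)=[0, 1, 3, 5, 4, 9, 6, 10, 2, 8, 7]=(2 3 5 9 8)(7 10)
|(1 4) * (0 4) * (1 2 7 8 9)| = |(0 4 2 7 8 9 1)| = 7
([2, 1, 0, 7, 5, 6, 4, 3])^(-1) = (0 2)(3 7)(4 6 5)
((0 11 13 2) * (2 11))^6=((0 2)(11 13))^6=(13)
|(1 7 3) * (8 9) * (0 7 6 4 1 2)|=12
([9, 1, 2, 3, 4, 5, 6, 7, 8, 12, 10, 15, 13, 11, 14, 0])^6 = [0, 1, 2, 3, 4, 5, 6, 7, 8, 9, 10, 11, 12, 13, 14, 15]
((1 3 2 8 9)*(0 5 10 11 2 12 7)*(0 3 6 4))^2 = (0 10 2 9 6)(1 4 5 11 8)(3 7 12)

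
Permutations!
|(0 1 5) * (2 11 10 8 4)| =15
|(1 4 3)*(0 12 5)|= |(0 12 5)(1 4 3)|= 3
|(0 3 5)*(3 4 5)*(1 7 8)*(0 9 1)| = |(0 4 5 9 1 7 8)| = 7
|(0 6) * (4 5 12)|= |(0 6)(4 5 12)|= 6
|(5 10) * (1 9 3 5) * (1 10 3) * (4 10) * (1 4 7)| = |(1 9 4 10 7)(3 5)| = 10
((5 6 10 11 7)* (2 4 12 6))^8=((2 4 12 6 10 11 7 5))^8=(12)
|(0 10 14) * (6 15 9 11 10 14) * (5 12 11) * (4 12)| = 8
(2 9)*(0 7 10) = (0 7 10)(2 9) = [7, 1, 9, 3, 4, 5, 6, 10, 8, 2, 0]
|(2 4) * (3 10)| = |(2 4)(3 10)| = 2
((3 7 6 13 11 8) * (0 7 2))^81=(0 7 6 13 11 8 3 2)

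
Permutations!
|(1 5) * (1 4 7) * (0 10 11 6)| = 4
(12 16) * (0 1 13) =(0 1 13)(12 16) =[1, 13, 2, 3, 4, 5, 6, 7, 8, 9, 10, 11, 16, 0, 14, 15, 12]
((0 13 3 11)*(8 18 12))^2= (0 3)(8 12 18)(11 13)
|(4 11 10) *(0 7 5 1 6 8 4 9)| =10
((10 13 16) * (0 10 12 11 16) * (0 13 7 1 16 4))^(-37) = (0 1 11 10 16 4 7 12)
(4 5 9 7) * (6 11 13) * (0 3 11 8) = (0 3 11 13 6 8)(4 5 9 7) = [3, 1, 2, 11, 5, 9, 8, 4, 0, 7, 10, 13, 12, 6]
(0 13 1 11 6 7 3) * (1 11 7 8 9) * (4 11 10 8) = (0 13 10 8 9 1 7 3)(4 11 6) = [13, 7, 2, 0, 11, 5, 4, 3, 9, 1, 8, 6, 12, 10]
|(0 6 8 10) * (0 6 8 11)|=5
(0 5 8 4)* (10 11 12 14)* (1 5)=(0 1 5 8 4)(10 11 12 14)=[1, 5, 2, 3, 0, 8, 6, 7, 4, 9, 11, 12, 14, 13, 10]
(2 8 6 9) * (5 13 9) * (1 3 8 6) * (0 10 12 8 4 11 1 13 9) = (0 10 12 8 13)(1 3 4 11)(2 6 5 9) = [10, 3, 6, 4, 11, 9, 5, 7, 13, 2, 12, 1, 8, 0]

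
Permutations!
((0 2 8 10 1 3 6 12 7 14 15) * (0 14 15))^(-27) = (0 6 2 12 8 7 10 15 1 14 3)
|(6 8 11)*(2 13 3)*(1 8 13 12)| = |(1 8 11 6 13 3 2 12)| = 8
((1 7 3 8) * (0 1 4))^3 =((0 1 7 3 8 4))^3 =(0 3)(1 8)(4 7)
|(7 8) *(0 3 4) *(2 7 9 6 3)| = 8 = |(0 2 7 8 9 6 3 4)|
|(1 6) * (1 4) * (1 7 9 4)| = |(1 6)(4 7 9)| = 6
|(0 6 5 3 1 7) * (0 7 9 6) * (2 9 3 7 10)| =6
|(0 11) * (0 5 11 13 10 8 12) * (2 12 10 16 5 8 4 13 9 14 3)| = |(0 9 14 3 2 12)(4 13 16 5 11 8 10)| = 42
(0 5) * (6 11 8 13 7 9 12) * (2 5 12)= [12, 1, 5, 3, 4, 0, 11, 9, 13, 2, 10, 8, 6, 7]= (0 12 6 11 8 13 7 9 2 5)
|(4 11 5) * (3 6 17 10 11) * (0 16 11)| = |(0 16 11 5 4 3 6 17 10)| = 9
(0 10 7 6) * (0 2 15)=[10, 1, 15, 3, 4, 5, 2, 6, 8, 9, 7, 11, 12, 13, 14, 0]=(0 10 7 6 2 15)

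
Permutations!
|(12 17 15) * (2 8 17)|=5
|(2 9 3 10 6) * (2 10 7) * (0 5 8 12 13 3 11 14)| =|(0 5 8 12 13 3 7 2 9 11 14)(6 10)| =22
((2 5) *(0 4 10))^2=((0 4 10)(2 5))^2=(0 10 4)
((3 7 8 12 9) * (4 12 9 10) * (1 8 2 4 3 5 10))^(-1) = (1 12 4 2 7 3 10 5 9 8)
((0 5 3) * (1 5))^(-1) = ((0 1 5 3))^(-1) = (0 3 5 1)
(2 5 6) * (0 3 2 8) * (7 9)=(0 3 2 5 6 8)(7 9)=[3, 1, 5, 2, 4, 6, 8, 9, 0, 7]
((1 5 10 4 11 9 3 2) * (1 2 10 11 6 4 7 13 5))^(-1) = ((3 10 7 13 5 11 9)(4 6))^(-1) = (3 9 11 5 13 7 10)(4 6)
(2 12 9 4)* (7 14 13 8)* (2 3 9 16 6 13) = [0, 1, 12, 9, 3, 5, 13, 14, 7, 4, 10, 11, 16, 8, 2, 15, 6] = (2 12 16 6 13 8 7 14)(3 9 4)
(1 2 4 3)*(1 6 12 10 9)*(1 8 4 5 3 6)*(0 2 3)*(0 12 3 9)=(0 2 5 12 10)(1 9 8 4 6 3)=[2, 9, 5, 1, 6, 12, 3, 7, 4, 8, 0, 11, 10]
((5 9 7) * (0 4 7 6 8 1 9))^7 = ((0 4 7 5)(1 9 6 8))^7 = (0 5 7 4)(1 8 6 9)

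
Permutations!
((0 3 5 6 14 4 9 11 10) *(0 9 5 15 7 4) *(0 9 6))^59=((0 3 15 7 4 5)(6 14 9 11 10))^59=(0 5 4 7 15 3)(6 10 11 9 14)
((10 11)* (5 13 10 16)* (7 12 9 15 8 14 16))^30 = (5 8 12 10 16 15 7 13 14 9 11)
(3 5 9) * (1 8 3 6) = (1 8 3 5 9 6) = [0, 8, 2, 5, 4, 9, 1, 7, 3, 6]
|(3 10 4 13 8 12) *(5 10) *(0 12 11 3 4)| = |(0 12 4 13 8 11 3 5 10)| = 9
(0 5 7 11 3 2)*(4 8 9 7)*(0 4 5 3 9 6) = (0 3 2 4 8 6)(7 11 9) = [3, 1, 4, 2, 8, 5, 0, 11, 6, 7, 10, 9]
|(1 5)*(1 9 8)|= 4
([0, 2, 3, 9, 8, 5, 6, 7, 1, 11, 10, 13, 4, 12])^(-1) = [0, 8, 1, 2, 12, 5, 6, 7, 4, 3, 10, 9, 13, 11]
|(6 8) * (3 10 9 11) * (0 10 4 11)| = 6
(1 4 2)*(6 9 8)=[0, 4, 1, 3, 2, 5, 9, 7, 6, 8]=(1 4 2)(6 9 8)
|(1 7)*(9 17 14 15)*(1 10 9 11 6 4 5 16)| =12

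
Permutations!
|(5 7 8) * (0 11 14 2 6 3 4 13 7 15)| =12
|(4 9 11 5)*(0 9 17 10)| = 7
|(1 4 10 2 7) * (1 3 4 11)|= 10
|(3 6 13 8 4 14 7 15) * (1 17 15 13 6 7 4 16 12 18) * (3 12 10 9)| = |(1 17 15 12 18)(3 7 13 8 16 10 9)(4 14)| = 70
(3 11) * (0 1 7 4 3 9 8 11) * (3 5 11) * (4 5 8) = (0 1 7 5 11 9 4 8 3) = [1, 7, 2, 0, 8, 11, 6, 5, 3, 4, 10, 9]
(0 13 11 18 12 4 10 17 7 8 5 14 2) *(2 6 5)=[13, 1, 0, 3, 10, 14, 5, 8, 2, 9, 17, 18, 4, 11, 6, 15, 16, 7, 12]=(0 13 11 18 12 4 10 17 7 8 2)(5 14 6)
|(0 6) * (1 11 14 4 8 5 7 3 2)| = 18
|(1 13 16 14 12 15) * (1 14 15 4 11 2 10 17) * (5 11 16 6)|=40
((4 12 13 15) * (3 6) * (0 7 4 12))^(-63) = (15)(3 6)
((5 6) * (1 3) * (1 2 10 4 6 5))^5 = ((1 3 2 10 4 6))^5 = (1 6 4 10 2 3)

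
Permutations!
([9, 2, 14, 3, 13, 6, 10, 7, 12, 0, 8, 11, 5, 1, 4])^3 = [9, 4, 13, 3, 2, 8, 12, 7, 6, 0, 5, 11, 10, 14, 1]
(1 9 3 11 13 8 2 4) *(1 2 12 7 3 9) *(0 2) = (0 2 4)(3 11 13 8 12 7) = [2, 1, 4, 11, 0, 5, 6, 3, 12, 9, 10, 13, 7, 8]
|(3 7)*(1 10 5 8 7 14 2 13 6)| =|(1 10 5 8 7 3 14 2 13 6)| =10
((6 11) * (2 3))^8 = (11)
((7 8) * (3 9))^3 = ((3 9)(7 8))^3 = (3 9)(7 8)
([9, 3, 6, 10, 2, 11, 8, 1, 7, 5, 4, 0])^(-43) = [9, 6, 3, 8, 1, 11, 10, 2, 4, 5, 7, 0]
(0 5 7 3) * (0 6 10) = [5, 1, 2, 6, 4, 7, 10, 3, 8, 9, 0] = (0 5 7 3 6 10)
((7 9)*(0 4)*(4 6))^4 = (9)(0 6 4)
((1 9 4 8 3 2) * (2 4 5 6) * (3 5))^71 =((1 9 3 4 8 5 6 2))^71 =(1 2 6 5 8 4 3 9)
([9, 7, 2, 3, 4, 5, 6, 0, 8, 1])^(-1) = (0 7 1 9)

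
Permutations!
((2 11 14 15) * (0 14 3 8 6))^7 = ((0 14 15 2 11 3 8 6))^7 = (0 6 8 3 11 2 15 14)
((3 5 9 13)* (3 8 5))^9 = (5 9 13 8) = ((5 9 13 8))^9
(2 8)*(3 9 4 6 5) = (2 8)(3 9 4 6 5) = [0, 1, 8, 9, 6, 3, 5, 7, 2, 4]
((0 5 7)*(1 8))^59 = ((0 5 7)(1 8))^59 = (0 7 5)(1 8)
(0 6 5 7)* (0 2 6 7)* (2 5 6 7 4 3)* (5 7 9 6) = [4, 1, 9, 2, 3, 0, 5, 7, 8, 6] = (0 4 3 2 9 6 5)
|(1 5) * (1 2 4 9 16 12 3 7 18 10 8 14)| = |(1 5 2 4 9 16 12 3 7 18 10 8 14)| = 13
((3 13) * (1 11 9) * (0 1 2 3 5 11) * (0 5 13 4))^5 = ((13)(0 1 5 11 9 2 3 4))^5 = (13)(0 2 5 4 9 1 3 11)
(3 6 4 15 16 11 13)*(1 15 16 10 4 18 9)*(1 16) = (1 15 10 4)(3 6 18 9 16 11 13) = [0, 15, 2, 6, 1, 5, 18, 7, 8, 16, 4, 13, 12, 3, 14, 10, 11, 17, 9]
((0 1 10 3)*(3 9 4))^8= (0 10 4)(1 9 3)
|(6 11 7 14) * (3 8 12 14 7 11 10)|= 6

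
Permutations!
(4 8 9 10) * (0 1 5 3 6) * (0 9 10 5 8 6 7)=(0 1 8 10 4 6 9 5 3 7)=[1, 8, 2, 7, 6, 3, 9, 0, 10, 5, 4]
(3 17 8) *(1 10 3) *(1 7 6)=(1 10 3 17 8 7 6)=[0, 10, 2, 17, 4, 5, 1, 6, 7, 9, 3, 11, 12, 13, 14, 15, 16, 8]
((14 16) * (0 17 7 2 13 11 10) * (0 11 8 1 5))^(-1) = (0 5 1 8 13 2 7 17)(10 11)(14 16)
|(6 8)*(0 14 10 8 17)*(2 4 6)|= 8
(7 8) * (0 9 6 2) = (0 9 6 2)(7 8) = [9, 1, 0, 3, 4, 5, 2, 8, 7, 6]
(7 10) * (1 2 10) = [0, 2, 10, 3, 4, 5, 6, 1, 8, 9, 7] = (1 2 10 7)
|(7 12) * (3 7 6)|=|(3 7 12 6)|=4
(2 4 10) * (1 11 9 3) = [0, 11, 4, 1, 10, 5, 6, 7, 8, 3, 2, 9] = (1 11 9 3)(2 4 10)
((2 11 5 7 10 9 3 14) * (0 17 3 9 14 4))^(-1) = ((0 17 3 4)(2 11 5 7 10 14))^(-1) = (0 4 3 17)(2 14 10 7 5 11)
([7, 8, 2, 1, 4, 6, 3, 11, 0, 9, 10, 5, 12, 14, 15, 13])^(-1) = [8, 3, 2, 6, 4, 11, 5, 0, 1, 9, 10, 7, 12, 15, 13, 14]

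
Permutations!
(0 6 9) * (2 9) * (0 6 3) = (0 3)(2 9 6) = [3, 1, 9, 0, 4, 5, 2, 7, 8, 6]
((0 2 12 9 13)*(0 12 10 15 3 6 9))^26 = ((0 2 10 15 3 6 9 13 12))^26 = (0 12 13 9 6 3 15 10 2)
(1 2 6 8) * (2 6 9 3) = (1 6 8)(2 9 3) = [0, 6, 9, 2, 4, 5, 8, 7, 1, 3]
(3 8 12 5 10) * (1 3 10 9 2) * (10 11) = [0, 3, 1, 8, 4, 9, 6, 7, 12, 2, 11, 10, 5] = (1 3 8 12 5 9 2)(10 11)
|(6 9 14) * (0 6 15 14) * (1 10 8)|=|(0 6 9)(1 10 8)(14 15)|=6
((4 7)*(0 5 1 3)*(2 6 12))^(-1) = (0 3 1 5)(2 12 6)(4 7)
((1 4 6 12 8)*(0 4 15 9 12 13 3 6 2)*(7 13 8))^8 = (0 2 4)(1 8 6 3 13 7 12 9 15)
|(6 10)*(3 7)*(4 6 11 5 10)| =|(3 7)(4 6)(5 10 11)| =6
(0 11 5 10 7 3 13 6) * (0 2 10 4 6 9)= [11, 1, 10, 13, 6, 4, 2, 3, 8, 0, 7, 5, 12, 9]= (0 11 5 4 6 2 10 7 3 13 9)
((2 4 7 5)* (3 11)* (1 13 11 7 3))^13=((1 13 11)(2 4 3 7 5))^13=(1 13 11)(2 7 4 5 3)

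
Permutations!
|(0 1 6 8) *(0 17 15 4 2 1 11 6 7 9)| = |(0 11 6 8 17 15 4 2 1 7 9)| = 11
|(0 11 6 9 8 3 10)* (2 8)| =|(0 11 6 9 2 8 3 10)| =8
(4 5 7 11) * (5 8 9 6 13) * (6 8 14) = [0, 1, 2, 3, 14, 7, 13, 11, 9, 8, 10, 4, 12, 5, 6] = (4 14 6 13 5 7 11)(8 9)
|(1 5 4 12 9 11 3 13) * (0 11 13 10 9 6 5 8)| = |(0 11 3 10 9 13 1 8)(4 12 6 5)| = 8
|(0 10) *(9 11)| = |(0 10)(9 11)| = 2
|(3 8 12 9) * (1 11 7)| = 12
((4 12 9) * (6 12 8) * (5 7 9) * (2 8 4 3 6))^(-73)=(2 8)(3 9 7 5 12 6)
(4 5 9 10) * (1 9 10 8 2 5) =[0, 9, 5, 3, 1, 10, 6, 7, 2, 8, 4] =(1 9 8 2 5 10 4)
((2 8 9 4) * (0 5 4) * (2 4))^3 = ((0 5 2 8 9))^3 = (0 8 5 9 2)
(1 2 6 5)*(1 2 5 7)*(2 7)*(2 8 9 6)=(1 5 7)(6 8 9)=[0, 5, 2, 3, 4, 7, 8, 1, 9, 6]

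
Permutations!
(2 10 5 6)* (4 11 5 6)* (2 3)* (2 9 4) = (2 10 6 3 9 4 11 5) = [0, 1, 10, 9, 11, 2, 3, 7, 8, 4, 6, 5]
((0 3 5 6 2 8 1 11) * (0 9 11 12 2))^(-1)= (0 6 5 3)(1 8 2 12)(9 11)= ((0 3 5 6)(1 12 2 8)(9 11))^(-1)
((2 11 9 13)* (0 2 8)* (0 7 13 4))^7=((0 2 11 9 4)(7 13 8))^7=(0 11 4 2 9)(7 13 8)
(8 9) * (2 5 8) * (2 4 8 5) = (4 8 9) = [0, 1, 2, 3, 8, 5, 6, 7, 9, 4]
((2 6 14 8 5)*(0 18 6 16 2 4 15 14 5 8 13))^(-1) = ((0 18 6 5 4 15 14 13)(2 16))^(-1) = (0 13 14 15 4 5 6 18)(2 16)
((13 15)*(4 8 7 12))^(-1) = ((4 8 7 12)(13 15))^(-1) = (4 12 7 8)(13 15)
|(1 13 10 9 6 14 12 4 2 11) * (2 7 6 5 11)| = 30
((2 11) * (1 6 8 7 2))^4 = (1 2 8)(6 11 7)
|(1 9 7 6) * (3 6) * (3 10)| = 6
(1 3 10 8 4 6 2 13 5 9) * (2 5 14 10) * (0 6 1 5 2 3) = [6, 0, 13, 3, 1, 9, 2, 7, 4, 5, 8, 11, 12, 14, 10] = (0 6 2 13 14 10 8 4 1)(5 9)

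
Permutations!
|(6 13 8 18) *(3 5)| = 4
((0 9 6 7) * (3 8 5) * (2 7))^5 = ((0 9 6 2 7)(3 8 5))^5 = (9)(3 5 8)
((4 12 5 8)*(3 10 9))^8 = ((3 10 9)(4 12 5 8))^8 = (12)(3 9 10)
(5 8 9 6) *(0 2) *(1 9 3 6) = (0 2)(1 9)(3 6 5 8) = [2, 9, 0, 6, 4, 8, 5, 7, 3, 1]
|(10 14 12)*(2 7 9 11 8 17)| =6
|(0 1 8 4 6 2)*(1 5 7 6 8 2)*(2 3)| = 14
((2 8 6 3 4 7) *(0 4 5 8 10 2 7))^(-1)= (0 4)(2 10)(3 6 8 5)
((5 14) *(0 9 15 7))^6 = (0 15)(7 9)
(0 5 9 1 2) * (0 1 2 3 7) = (0 5 9 2 1 3 7) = [5, 3, 1, 7, 4, 9, 6, 0, 8, 2]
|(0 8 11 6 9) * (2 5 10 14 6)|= |(0 8 11 2 5 10 14 6 9)|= 9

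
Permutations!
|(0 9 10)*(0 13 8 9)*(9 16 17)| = 6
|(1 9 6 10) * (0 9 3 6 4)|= |(0 9 4)(1 3 6 10)|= 12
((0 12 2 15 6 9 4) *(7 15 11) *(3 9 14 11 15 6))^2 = (0 2 3 4 12 15 9)(6 11)(7 14) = ((0 12 2 15 3 9 4)(6 14 11 7))^2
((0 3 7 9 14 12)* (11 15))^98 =(15)(0 7 14)(3 9 12)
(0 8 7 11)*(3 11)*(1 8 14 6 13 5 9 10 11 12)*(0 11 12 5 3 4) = (0 14 6 13 3 5 9 10 12 1 8 7 4) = [14, 8, 2, 5, 0, 9, 13, 4, 7, 10, 12, 11, 1, 3, 6]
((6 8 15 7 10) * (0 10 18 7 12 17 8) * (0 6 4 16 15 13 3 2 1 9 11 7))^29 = ((0 10 4 16 15 12 17 8 13 3 2 1 9 11 7 18))^29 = (0 11 2 8 15 10 7 1 13 12 4 18 9 3 17 16)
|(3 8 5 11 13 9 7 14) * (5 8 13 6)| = |(3 13 9 7 14)(5 11 6)| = 15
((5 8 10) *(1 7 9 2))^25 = ((1 7 9 2)(5 8 10))^25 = (1 7 9 2)(5 8 10)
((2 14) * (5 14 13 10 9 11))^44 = ((2 13 10 9 11 5 14))^44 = (2 10 11 14 13 9 5)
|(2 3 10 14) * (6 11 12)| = 12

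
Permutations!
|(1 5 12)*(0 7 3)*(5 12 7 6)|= 10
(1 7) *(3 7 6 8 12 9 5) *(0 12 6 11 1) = (0 12 9 5 3 7)(1 11)(6 8) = [12, 11, 2, 7, 4, 3, 8, 0, 6, 5, 10, 1, 9]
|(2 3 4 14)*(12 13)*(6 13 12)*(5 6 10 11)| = 20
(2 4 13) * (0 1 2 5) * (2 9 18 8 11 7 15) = (0 1 9 18 8 11 7 15 2 4 13 5) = [1, 9, 4, 3, 13, 0, 6, 15, 11, 18, 10, 7, 12, 5, 14, 2, 16, 17, 8]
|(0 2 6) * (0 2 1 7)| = 6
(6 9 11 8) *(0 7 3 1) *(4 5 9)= (0 7 3 1)(4 5 9 11 8 6)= [7, 0, 2, 1, 5, 9, 4, 3, 6, 11, 10, 8]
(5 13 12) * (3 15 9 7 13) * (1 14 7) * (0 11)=(0 11)(1 14 7 13 12 5 3 15 9)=[11, 14, 2, 15, 4, 3, 6, 13, 8, 1, 10, 0, 5, 12, 7, 9]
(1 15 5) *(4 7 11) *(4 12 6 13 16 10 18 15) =(1 4 7 11 12 6 13 16 10 18 15 5) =[0, 4, 2, 3, 7, 1, 13, 11, 8, 9, 18, 12, 6, 16, 14, 5, 10, 17, 15]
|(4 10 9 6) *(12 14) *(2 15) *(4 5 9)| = 6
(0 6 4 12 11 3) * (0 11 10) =(0 6 4 12 10)(3 11) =[6, 1, 2, 11, 12, 5, 4, 7, 8, 9, 0, 3, 10]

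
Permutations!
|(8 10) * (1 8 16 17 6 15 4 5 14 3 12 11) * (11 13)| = |(1 8 10 16 17 6 15 4 5 14 3 12 13 11)| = 14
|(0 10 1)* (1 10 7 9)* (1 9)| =3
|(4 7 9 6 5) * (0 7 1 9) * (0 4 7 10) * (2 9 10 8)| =10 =|(0 8 2 9 6 5 7 4 1 10)|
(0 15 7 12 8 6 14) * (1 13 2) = (0 15 7 12 8 6 14)(1 13 2) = [15, 13, 1, 3, 4, 5, 14, 12, 6, 9, 10, 11, 8, 2, 0, 7]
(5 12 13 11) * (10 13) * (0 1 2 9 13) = [1, 2, 9, 3, 4, 12, 6, 7, 8, 13, 0, 5, 10, 11] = (0 1 2 9 13 11 5 12 10)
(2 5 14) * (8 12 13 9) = (2 5 14)(8 12 13 9) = [0, 1, 5, 3, 4, 14, 6, 7, 12, 8, 10, 11, 13, 9, 2]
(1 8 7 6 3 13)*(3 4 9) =(1 8 7 6 4 9 3 13) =[0, 8, 2, 13, 9, 5, 4, 6, 7, 3, 10, 11, 12, 1]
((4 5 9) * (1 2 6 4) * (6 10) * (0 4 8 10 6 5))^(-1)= ((0 4)(1 2 6 8 10 5 9))^(-1)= (0 4)(1 9 5 10 8 6 2)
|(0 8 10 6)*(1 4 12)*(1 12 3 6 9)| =8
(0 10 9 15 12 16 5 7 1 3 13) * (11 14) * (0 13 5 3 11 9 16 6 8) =(0 10 16 3 5 7 1 11 14 9 15 12 6 8) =[10, 11, 2, 5, 4, 7, 8, 1, 0, 15, 16, 14, 6, 13, 9, 12, 3]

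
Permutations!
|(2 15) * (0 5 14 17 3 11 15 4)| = |(0 5 14 17 3 11 15 2 4)| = 9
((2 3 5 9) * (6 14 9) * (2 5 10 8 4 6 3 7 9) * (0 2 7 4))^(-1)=(0 8 10 3 5 9 7 14 6 4 2)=((0 2 4 6 14 7 9 5 3 10 8))^(-1)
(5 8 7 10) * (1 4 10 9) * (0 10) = (0 10 5 8 7 9 1 4) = [10, 4, 2, 3, 0, 8, 6, 9, 7, 1, 5]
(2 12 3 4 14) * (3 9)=[0, 1, 12, 4, 14, 5, 6, 7, 8, 3, 10, 11, 9, 13, 2]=(2 12 9 3 4 14)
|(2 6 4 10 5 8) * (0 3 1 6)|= 9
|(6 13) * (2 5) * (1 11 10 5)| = 10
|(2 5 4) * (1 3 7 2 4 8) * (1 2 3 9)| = 6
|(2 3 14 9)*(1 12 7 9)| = |(1 12 7 9 2 3 14)| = 7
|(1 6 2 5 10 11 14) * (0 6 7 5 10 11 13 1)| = |(0 6 2 10 13 1 7 5 11 14)| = 10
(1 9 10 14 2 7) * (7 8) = (1 9 10 14 2 8 7) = [0, 9, 8, 3, 4, 5, 6, 1, 7, 10, 14, 11, 12, 13, 2]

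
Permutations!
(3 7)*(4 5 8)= (3 7)(4 5 8)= [0, 1, 2, 7, 5, 8, 6, 3, 4]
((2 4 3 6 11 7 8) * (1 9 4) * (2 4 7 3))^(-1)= (1 2 4 8 7 9)(3 11 6)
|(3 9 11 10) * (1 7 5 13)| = 4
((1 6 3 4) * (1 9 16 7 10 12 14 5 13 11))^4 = ((1 6 3 4 9 16 7 10 12 14 5 13 11))^4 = (1 9 12 11 4 10 13 3 7 5 6 16 14)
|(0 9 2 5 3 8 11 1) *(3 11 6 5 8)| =|(0 9 2 8 6 5 11 1)| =8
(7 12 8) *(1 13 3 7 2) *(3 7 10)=[0, 13, 1, 10, 4, 5, 6, 12, 2, 9, 3, 11, 8, 7]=(1 13 7 12 8 2)(3 10)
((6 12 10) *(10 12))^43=((12)(6 10))^43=(12)(6 10)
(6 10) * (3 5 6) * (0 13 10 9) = (0 13 10 3 5 6 9) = [13, 1, 2, 5, 4, 6, 9, 7, 8, 0, 3, 11, 12, 10]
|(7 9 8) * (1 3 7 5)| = |(1 3 7 9 8 5)| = 6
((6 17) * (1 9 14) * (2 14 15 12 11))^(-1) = ((1 9 15 12 11 2 14)(6 17))^(-1) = (1 14 2 11 12 15 9)(6 17)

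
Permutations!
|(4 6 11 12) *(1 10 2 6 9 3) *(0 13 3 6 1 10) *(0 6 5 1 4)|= 12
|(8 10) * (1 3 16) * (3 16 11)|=|(1 16)(3 11)(8 10)|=2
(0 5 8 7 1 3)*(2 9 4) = (0 5 8 7 1 3)(2 9 4) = [5, 3, 9, 0, 2, 8, 6, 1, 7, 4]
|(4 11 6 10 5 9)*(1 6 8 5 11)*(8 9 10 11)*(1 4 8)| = 7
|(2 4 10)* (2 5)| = |(2 4 10 5)| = 4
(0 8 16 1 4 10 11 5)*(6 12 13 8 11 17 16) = (0 11 5)(1 4 10 17 16)(6 12 13 8) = [11, 4, 2, 3, 10, 0, 12, 7, 6, 9, 17, 5, 13, 8, 14, 15, 1, 16]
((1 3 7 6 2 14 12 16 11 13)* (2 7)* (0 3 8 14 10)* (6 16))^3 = ((0 3 2 10)(1 8 14 12 6 7 16 11 13))^3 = (0 10 2 3)(1 12 16)(6 11 8)(7 13 14)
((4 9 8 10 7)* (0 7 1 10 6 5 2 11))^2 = ((0 7 4 9 8 6 5 2 11)(1 10))^2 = (0 4 8 5 11 7 9 6 2)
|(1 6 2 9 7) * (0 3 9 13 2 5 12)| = |(0 3 9 7 1 6 5 12)(2 13)| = 8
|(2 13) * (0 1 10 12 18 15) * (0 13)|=8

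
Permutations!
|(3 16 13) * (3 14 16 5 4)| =3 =|(3 5 4)(13 14 16)|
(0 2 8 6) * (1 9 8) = (0 2 1 9 8 6) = [2, 9, 1, 3, 4, 5, 0, 7, 6, 8]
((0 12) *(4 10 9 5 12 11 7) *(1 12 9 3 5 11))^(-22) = (0 12 1)(3 10 4 7 11 9 5)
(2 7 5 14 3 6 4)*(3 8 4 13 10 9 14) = (2 7 5 3 6 13 10 9 14 8 4) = [0, 1, 7, 6, 2, 3, 13, 5, 4, 14, 9, 11, 12, 10, 8]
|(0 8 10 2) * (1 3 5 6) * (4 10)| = 20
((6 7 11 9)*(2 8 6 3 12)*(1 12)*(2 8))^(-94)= (1 8 7 9)(3 12 6 11)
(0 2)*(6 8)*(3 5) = (0 2)(3 5)(6 8) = [2, 1, 0, 5, 4, 3, 8, 7, 6]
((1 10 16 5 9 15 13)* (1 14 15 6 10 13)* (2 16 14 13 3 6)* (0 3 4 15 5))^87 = ((0 3 6 10 14 5 9 2 16)(1 4 15))^87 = (0 9 10)(2 14 3)(5 6 16)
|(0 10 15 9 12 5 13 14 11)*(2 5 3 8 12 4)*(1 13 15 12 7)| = 10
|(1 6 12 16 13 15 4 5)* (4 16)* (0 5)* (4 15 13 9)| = |(0 5 1 6 12 15 16 9 4)| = 9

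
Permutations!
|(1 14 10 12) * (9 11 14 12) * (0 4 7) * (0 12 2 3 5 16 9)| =13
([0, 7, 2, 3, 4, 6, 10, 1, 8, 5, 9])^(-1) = (1 7)(5 9 10 6)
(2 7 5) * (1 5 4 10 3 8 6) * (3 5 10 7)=(1 10 5 2 3 8 6)(4 7)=[0, 10, 3, 8, 7, 2, 1, 4, 6, 9, 5]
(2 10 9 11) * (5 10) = (2 5 10 9 11) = [0, 1, 5, 3, 4, 10, 6, 7, 8, 11, 9, 2]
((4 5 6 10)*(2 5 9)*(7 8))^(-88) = (2 6 4)(5 10 9) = ((2 5 6 10 4 9)(7 8))^(-88)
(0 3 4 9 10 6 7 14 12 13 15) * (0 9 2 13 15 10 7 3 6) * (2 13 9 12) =[6, 1, 9, 4, 13, 5, 3, 14, 8, 7, 0, 11, 15, 10, 2, 12] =(0 6 3 4 13 10)(2 9 7 14)(12 15)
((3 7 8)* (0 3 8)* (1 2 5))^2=((8)(0 3 7)(1 2 5))^2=(8)(0 7 3)(1 5 2)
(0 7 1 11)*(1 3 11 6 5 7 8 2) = (0 8 2 1 6 5 7 3 11) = [8, 6, 1, 11, 4, 7, 5, 3, 2, 9, 10, 0]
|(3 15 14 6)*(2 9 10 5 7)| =|(2 9 10 5 7)(3 15 14 6)| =20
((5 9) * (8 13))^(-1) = ((5 9)(8 13))^(-1) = (5 9)(8 13)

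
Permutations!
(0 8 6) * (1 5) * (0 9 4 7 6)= [8, 5, 2, 3, 7, 1, 9, 6, 0, 4]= (0 8)(1 5)(4 7 6 9)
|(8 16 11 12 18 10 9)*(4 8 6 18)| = |(4 8 16 11 12)(6 18 10 9)| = 20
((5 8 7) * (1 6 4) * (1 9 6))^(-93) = ((4 9 6)(5 8 7))^(-93) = (9)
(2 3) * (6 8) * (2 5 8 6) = (2 3 5 8) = [0, 1, 3, 5, 4, 8, 6, 7, 2]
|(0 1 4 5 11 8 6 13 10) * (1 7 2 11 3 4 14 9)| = |(0 7 2 11 8 6 13 10)(1 14 9)(3 4 5)| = 24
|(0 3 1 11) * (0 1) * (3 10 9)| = 4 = |(0 10 9 3)(1 11)|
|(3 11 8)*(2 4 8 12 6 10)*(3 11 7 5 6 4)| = 12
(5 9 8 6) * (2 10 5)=(2 10 5 9 8 6)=[0, 1, 10, 3, 4, 9, 2, 7, 6, 8, 5]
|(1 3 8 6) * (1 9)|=|(1 3 8 6 9)|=5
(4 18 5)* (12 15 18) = (4 12 15 18 5) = [0, 1, 2, 3, 12, 4, 6, 7, 8, 9, 10, 11, 15, 13, 14, 18, 16, 17, 5]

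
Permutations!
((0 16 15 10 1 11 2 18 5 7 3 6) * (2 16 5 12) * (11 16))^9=(18)(0 6 3 7 5)(1 16 15 10)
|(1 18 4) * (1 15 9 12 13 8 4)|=|(1 18)(4 15 9 12 13 8)|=6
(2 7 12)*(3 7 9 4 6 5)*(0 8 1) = (0 8 1)(2 9 4 6 5 3 7 12) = [8, 0, 9, 7, 6, 3, 5, 12, 1, 4, 10, 11, 2]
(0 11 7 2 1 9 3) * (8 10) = (0 11 7 2 1 9 3)(8 10) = [11, 9, 1, 0, 4, 5, 6, 2, 10, 3, 8, 7]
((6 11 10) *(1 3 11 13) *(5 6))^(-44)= (1 6 10 3 13 5 11)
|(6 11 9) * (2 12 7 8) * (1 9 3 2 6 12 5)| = 10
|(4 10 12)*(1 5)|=|(1 5)(4 10 12)|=6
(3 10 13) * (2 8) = (2 8)(3 10 13) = [0, 1, 8, 10, 4, 5, 6, 7, 2, 9, 13, 11, 12, 3]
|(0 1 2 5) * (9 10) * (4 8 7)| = 12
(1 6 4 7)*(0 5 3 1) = [5, 6, 2, 1, 7, 3, 4, 0] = (0 5 3 1 6 4 7)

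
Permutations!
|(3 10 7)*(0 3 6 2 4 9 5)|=|(0 3 10 7 6 2 4 9 5)|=9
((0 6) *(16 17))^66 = (17)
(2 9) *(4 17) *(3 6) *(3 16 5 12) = (2 9)(3 6 16 5 12)(4 17) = [0, 1, 9, 6, 17, 12, 16, 7, 8, 2, 10, 11, 3, 13, 14, 15, 5, 4]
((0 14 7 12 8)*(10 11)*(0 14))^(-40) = ((7 12 8 14)(10 11))^(-40) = (14)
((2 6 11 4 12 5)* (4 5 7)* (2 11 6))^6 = ((4 12 7)(5 11))^6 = (12)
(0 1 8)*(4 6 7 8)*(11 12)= [1, 4, 2, 3, 6, 5, 7, 8, 0, 9, 10, 12, 11]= (0 1 4 6 7 8)(11 12)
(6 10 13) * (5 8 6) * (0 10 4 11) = (0 10 13 5 8 6 4 11) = [10, 1, 2, 3, 11, 8, 4, 7, 6, 9, 13, 0, 12, 5]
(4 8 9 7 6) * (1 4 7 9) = (9)(1 4 8)(6 7) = [0, 4, 2, 3, 8, 5, 7, 6, 1, 9]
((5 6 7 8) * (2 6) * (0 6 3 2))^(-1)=((0 6 7 8 5)(2 3))^(-1)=(0 5 8 7 6)(2 3)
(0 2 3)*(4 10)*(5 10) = (0 2 3)(4 5 10) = [2, 1, 3, 0, 5, 10, 6, 7, 8, 9, 4]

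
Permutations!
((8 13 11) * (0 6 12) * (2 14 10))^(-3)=(14)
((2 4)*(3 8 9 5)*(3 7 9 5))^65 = (9)(2 4)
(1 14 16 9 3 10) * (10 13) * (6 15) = (1 14 16 9 3 13 10)(6 15) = [0, 14, 2, 13, 4, 5, 15, 7, 8, 3, 1, 11, 12, 10, 16, 6, 9]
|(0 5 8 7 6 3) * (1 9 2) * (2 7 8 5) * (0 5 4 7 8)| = 5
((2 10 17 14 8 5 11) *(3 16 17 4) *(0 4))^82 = ((0 4 3 16 17 14 8 5 11 2 10))^82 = (0 14 10 17 2 16 11 3 5 4 8)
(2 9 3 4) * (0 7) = (0 7)(2 9 3 4) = [7, 1, 9, 4, 2, 5, 6, 0, 8, 3]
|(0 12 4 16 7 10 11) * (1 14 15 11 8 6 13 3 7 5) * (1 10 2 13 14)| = |(0 12 4 16 5 10 8 6 14 15 11)(2 13 3 7)| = 44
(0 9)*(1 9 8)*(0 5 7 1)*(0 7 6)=(0 8 7 1 9 5 6)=[8, 9, 2, 3, 4, 6, 0, 1, 7, 5]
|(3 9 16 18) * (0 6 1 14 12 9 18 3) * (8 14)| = 10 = |(0 6 1 8 14 12 9 16 3 18)|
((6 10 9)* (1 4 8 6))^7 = (1 4 8 6 10 9)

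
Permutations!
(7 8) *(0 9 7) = (0 9 7 8) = [9, 1, 2, 3, 4, 5, 6, 8, 0, 7]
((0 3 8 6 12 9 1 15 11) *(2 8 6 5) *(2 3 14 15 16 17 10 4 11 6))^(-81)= (0 6 1 10)(2 3 5 8)(4 14 12 16)(9 17 11 15)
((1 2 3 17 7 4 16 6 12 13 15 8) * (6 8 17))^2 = ((1 2 3 6 12 13 15 17 7 4 16 8))^2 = (1 3 12 15 7 16)(2 6 13 17 4 8)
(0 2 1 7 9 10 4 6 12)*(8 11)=(0 2 1 7 9 10 4 6 12)(8 11)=[2, 7, 1, 3, 6, 5, 12, 9, 11, 10, 4, 8, 0]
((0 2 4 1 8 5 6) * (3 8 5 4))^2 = ((0 2 3 8 4 1 5 6))^2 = (0 3 4 5)(1 6 2 8)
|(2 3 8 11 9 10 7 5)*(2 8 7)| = 8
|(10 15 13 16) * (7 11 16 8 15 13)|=|(7 11 16 10 13 8 15)|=7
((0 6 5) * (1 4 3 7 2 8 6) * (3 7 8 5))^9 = (8)(0 7)(1 2)(4 5)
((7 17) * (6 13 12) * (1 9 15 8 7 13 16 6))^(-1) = ((1 9 15 8 7 17 13 12)(6 16))^(-1) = (1 12 13 17 7 8 15 9)(6 16)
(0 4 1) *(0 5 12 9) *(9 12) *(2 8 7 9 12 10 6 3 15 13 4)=(0 2 8 7 9)(1 5 12 10 6 3 15 13 4)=[2, 5, 8, 15, 1, 12, 3, 9, 7, 0, 6, 11, 10, 4, 14, 13]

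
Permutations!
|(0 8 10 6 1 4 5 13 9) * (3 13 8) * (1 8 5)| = |(0 3 13 9)(1 4)(6 8 10)| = 12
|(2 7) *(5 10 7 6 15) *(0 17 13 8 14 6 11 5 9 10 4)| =|(0 17 13 8 14 6 15 9 10 7 2 11 5 4)| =14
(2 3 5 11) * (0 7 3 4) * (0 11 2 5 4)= (0 7 3 4 11 5 2)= [7, 1, 0, 4, 11, 2, 6, 3, 8, 9, 10, 5]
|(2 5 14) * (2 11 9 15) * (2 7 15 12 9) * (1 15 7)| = |(1 15)(2 5 14 11)(9 12)| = 4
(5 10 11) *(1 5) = [0, 5, 2, 3, 4, 10, 6, 7, 8, 9, 11, 1] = (1 5 10 11)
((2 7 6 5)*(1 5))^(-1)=(1 6 7 2 5)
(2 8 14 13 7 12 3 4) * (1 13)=[0, 13, 8, 4, 2, 5, 6, 12, 14, 9, 10, 11, 3, 7, 1]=(1 13 7 12 3 4 2 8 14)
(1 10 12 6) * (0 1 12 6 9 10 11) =[1, 11, 2, 3, 4, 5, 12, 7, 8, 10, 6, 0, 9] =(0 1 11)(6 12 9 10)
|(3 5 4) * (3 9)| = |(3 5 4 9)| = 4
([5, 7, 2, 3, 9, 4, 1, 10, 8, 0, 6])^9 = [5, 7, 2, 3, 9, 4, 1, 10, 8, 0, 6]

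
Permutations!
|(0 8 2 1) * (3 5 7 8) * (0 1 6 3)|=6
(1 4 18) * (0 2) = (0 2)(1 4 18) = [2, 4, 0, 3, 18, 5, 6, 7, 8, 9, 10, 11, 12, 13, 14, 15, 16, 17, 1]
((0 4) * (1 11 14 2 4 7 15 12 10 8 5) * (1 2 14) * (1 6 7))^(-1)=(0 4 2 5 8 10 12 15 7 6 11 1)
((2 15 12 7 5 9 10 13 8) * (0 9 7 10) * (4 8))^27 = ((0 9)(2 15 12 10 13 4 8)(5 7))^27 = (0 9)(2 8 4 13 10 12 15)(5 7)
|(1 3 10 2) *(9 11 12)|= |(1 3 10 2)(9 11 12)|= 12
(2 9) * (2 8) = (2 9 8) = [0, 1, 9, 3, 4, 5, 6, 7, 2, 8]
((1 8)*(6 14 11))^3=((1 8)(6 14 11))^3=(14)(1 8)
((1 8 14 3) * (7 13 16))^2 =((1 8 14 3)(7 13 16))^2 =(1 14)(3 8)(7 16 13)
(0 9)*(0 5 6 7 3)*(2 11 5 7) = [9, 1, 11, 0, 4, 6, 2, 3, 8, 7, 10, 5] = (0 9 7 3)(2 11 5 6)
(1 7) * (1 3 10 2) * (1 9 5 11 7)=(2 9 5 11 7 3 10)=[0, 1, 9, 10, 4, 11, 6, 3, 8, 5, 2, 7]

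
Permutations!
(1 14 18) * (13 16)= (1 14 18)(13 16)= [0, 14, 2, 3, 4, 5, 6, 7, 8, 9, 10, 11, 12, 16, 18, 15, 13, 17, 1]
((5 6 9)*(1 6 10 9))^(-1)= (1 6)(5 9 10)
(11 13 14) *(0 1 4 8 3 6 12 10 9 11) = (0 1 4 8 3 6 12 10 9 11 13 14) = [1, 4, 2, 6, 8, 5, 12, 7, 3, 11, 9, 13, 10, 14, 0]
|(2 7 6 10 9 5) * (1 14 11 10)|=|(1 14 11 10 9 5 2 7 6)|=9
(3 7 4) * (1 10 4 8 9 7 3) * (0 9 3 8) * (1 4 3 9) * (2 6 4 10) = [1, 2, 6, 8, 10, 5, 4, 0, 9, 7, 3] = (0 1 2 6 4 10 3 8 9 7)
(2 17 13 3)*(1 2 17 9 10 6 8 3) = (1 2 9 10 6 8 3 17 13) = [0, 2, 9, 17, 4, 5, 8, 7, 3, 10, 6, 11, 12, 1, 14, 15, 16, 13]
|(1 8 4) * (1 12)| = 4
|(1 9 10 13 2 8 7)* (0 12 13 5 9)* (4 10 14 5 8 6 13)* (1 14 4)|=21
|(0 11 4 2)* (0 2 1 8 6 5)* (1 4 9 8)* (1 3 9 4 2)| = 10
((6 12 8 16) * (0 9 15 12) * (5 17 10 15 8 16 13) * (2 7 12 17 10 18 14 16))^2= ((0 9 8 13 5 10 15 17 18 14 16 6)(2 7 12))^2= (0 8 5 15 18 16)(2 12 7)(6 9 13 10 17 14)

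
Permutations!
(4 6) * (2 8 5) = [0, 1, 8, 3, 6, 2, 4, 7, 5] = (2 8 5)(4 6)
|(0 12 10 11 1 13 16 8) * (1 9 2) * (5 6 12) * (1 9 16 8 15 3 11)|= 8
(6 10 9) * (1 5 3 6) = (1 5 3 6 10 9) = [0, 5, 2, 6, 4, 3, 10, 7, 8, 1, 9]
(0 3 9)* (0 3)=(3 9)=[0, 1, 2, 9, 4, 5, 6, 7, 8, 3]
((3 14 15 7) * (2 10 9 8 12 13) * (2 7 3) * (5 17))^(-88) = ((2 10 9 8 12 13 7)(3 14 15)(5 17))^(-88) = (17)(2 8 7 9 13 10 12)(3 15 14)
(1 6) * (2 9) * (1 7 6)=(2 9)(6 7)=[0, 1, 9, 3, 4, 5, 7, 6, 8, 2]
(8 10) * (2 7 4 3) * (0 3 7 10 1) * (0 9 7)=(0 3 2 10 8 1 9 7 4)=[3, 9, 10, 2, 0, 5, 6, 4, 1, 7, 8]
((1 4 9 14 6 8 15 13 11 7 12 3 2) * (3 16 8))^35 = (16)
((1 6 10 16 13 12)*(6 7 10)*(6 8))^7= ((1 7 10 16 13 12)(6 8))^7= (1 7 10 16 13 12)(6 8)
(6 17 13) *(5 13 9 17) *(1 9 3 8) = (1 9 17 3 8)(5 13 6) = [0, 9, 2, 8, 4, 13, 5, 7, 1, 17, 10, 11, 12, 6, 14, 15, 16, 3]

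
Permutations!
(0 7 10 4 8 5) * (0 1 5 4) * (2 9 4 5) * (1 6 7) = (0 1 2 9 4 8 5 6 7 10) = [1, 2, 9, 3, 8, 6, 7, 10, 5, 4, 0]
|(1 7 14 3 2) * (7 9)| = 6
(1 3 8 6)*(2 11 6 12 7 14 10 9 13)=(1 3 8 12 7 14 10 9 13 2 11 6)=[0, 3, 11, 8, 4, 5, 1, 14, 12, 13, 9, 6, 7, 2, 10]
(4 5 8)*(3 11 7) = [0, 1, 2, 11, 5, 8, 6, 3, 4, 9, 10, 7] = (3 11 7)(4 5 8)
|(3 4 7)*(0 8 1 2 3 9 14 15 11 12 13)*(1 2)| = 12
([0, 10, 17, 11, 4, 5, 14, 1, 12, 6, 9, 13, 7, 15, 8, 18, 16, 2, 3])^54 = [0, 12, 2, 18, 4, 5, 10, 8, 6, 1, 7, 3, 14, 11, 9, 13, 16, 17, 15]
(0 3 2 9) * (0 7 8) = (0 3 2 9 7 8) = [3, 1, 9, 2, 4, 5, 6, 8, 0, 7]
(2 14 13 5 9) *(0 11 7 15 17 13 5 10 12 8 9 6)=[11, 1, 14, 3, 4, 6, 0, 15, 9, 2, 12, 7, 8, 10, 5, 17, 16, 13]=(0 11 7 15 17 13 10 12 8 9 2 14 5 6)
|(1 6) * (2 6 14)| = 4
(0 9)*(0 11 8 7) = (0 9 11 8 7) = [9, 1, 2, 3, 4, 5, 6, 0, 7, 11, 10, 8]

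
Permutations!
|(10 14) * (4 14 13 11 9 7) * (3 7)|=8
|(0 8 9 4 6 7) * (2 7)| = |(0 8 9 4 6 2 7)| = 7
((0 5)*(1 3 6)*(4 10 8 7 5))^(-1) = (0 5 7 8 10 4)(1 6 3)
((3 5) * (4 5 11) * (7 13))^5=((3 11 4 5)(7 13))^5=(3 11 4 5)(7 13)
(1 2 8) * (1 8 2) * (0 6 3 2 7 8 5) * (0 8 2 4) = [6, 1, 7, 4, 0, 8, 3, 2, 5] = (0 6 3 4)(2 7)(5 8)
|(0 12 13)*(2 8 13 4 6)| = 7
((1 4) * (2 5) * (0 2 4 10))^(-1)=((0 2 5 4 1 10))^(-1)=(0 10 1 4 5 2)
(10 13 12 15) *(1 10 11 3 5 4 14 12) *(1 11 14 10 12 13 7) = (1 12 15 14 13 11 3 5 4 10 7) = [0, 12, 2, 5, 10, 4, 6, 1, 8, 9, 7, 3, 15, 11, 13, 14]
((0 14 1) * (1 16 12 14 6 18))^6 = (0 18)(1 6)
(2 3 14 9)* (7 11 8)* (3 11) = (2 11 8 7 3 14 9) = [0, 1, 11, 14, 4, 5, 6, 3, 7, 2, 10, 8, 12, 13, 9]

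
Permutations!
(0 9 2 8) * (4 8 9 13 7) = [13, 1, 9, 3, 8, 5, 6, 4, 0, 2, 10, 11, 12, 7] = (0 13 7 4 8)(2 9)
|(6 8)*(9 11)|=2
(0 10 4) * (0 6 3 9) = (0 10 4 6 3 9) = [10, 1, 2, 9, 6, 5, 3, 7, 8, 0, 4]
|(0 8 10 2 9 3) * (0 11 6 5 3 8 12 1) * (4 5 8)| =|(0 12 1)(2 9 4 5 3 11 6 8 10)| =9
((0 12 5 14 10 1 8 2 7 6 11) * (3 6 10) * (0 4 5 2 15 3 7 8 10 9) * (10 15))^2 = (0 2 10 15 6 4 14 9 12 8 1 3 11 5 7)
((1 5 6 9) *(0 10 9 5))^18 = (0 9)(1 10)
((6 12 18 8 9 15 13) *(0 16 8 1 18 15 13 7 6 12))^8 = (18)(0 6 7 15 12 13 9 8 16)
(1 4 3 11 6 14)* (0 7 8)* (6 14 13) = (0 7 8)(1 4 3 11 14)(6 13) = [7, 4, 2, 11, 3, 5, 13, 8, 0, 9, 10, 14, 12, 6, 1]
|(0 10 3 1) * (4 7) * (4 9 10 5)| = 8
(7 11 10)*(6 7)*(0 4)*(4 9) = [9, 1, 2, 3, 0, 5, 7, 11, 8, 4, 6, 10] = (0 9 4)(6 7 11 10)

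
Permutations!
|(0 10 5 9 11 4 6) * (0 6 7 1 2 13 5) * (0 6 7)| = 11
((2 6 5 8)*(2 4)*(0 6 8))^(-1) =(0 5 6)(2 4 8)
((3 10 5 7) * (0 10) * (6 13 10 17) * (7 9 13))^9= (0 3 7 6 17)(5 9 13 10)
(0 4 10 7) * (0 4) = (4 10 7) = [0, 1, 2, 3, 10, 5, 6, 4, 8, 9, 7]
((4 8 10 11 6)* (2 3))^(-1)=(2 3)(4 6 11 10 8)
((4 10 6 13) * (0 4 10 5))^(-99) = (13)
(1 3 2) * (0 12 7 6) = (0 12 7 6)(1 3 2) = [12, 3, 1, 2, 4, 5, 0, 6, 8, 9, 10, 11, 7]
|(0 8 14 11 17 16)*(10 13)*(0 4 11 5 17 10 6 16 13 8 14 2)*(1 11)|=|(0 14 5 17 13 6 16 4 1 11 10 8 2)|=13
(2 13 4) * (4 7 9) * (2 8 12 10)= (2 13 7 9 4 8 12 10)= [0, 1, 13, 3, 8, 5, 6, 9, 12, 4, 2, 11, 10, 7]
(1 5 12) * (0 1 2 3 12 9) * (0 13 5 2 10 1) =(1 2 3 12 10)(5 9 13) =[0, 2, 3, 12, 4, 9, 6, 7, 8, 13, 1, 11, 10, 5]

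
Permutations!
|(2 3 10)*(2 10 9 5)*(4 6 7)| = 12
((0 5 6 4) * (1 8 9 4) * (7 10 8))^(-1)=((0 5 6 1 7 10 8 9 4))^(-1)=(0 4 9 8 10 7 1 6 5)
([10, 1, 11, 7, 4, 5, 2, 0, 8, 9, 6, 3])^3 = [2, 1, 7, 10, 4, 5, 3, 6, 8, 9, 11, 0]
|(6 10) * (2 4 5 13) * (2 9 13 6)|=10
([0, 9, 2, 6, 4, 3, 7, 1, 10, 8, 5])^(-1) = (1 7 6 3 5 10 8 9)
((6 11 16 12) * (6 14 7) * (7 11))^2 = ((6 7)(11 16 12 14))^2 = (11 12)(14 16)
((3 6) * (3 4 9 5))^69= ((3 6 4 9 5))^69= (3 5 9 4 6)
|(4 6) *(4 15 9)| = 4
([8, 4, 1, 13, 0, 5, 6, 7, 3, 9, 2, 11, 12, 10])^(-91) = (0 2 3 4 10 8 1 13)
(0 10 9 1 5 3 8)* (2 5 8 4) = (0 10 9 1 8)(2 5 3 4) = [10, 8, 5, 4, 2, 3, 6, 7, 0, 1, 9]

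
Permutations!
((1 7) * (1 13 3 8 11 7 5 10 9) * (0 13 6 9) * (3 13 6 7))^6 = (13)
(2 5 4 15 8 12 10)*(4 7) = (2 5 7 4 15 8 12 10) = [0, 1, 5, 3, 15, 7, 6, 4, 12, 9, 2, 11, 10, 13, 14, 8]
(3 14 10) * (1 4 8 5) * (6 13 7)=[0, 4, 2, 14, 8, 1, 13, 6, 5, 9, 3, 11, 12, 7, 10]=(1 4 8 5)(3 14 10)(6 13 7)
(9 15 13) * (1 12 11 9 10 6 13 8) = (1 12 11 9 15 8)(6 13 10) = [0, 12, 2, 3, 4, 5, 13, 7, 1, 15, 6, 9, 11, 10, 14, 8]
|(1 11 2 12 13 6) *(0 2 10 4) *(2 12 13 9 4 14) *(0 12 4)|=28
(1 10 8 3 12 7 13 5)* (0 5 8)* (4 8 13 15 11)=[5, 10, 2, 12, 8, 1, 6, 15, 3, 9, 0, 4, 7, 13, 14, 11]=(0 5 1 10)(3 12 7 15 11 4 8)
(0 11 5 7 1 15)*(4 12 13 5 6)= [11, 15, 2, 3, 12, 7, 4, 1, 8, 9, 10, 6, 13, 5, 14, 0]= (0 11 6 4 12 13 5 7 1 15)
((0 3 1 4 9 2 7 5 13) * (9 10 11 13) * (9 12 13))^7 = (0 2 1 5 10 13 9 3 7 4 12 11)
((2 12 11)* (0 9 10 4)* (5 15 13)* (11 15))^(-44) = ((0 9 10 4)(2 12 15 13 5 11))^(-44) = (2 5 15)(11 13 12)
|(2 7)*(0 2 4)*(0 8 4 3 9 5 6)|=14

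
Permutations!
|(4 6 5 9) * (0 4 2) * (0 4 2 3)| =|(0 2 4 6 5 9 3)| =7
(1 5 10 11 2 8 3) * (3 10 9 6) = (1 5 9 6 3)(2 8 10 11) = [0, 5, 8, 1, 4, 9, 3, 7, 10, 6, 11, 2]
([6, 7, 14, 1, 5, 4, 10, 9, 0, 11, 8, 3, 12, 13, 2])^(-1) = [8, 3, 14, 11, 5, 4, 0, 1, 10, 7, 6, 9, 12, 13, 2]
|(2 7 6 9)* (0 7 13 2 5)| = 10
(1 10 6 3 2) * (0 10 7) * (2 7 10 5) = (0 5 2 1 10 6 3 7) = [5, 10, 1, 7, 4, 2, 3, 0, 8, 9, 6]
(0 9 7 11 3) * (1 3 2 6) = (0 9 7 11 2 6 1 3) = [9, 3, 6, 0, 4, 5, 1, 11, 8, 7, 10, 2]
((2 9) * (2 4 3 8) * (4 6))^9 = (2 4)(3 9)(6 8)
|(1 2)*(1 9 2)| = |(2 9)| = 2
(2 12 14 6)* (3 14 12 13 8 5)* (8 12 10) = (2 13 12 10 8 5 3 14 6) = [0, 1, 13, 14, 4, 3, 2, 7, 5, 9, 8, 11, 10, 12, 6]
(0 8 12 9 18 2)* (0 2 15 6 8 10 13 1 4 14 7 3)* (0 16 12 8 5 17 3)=(0 10 13 1 4 14 7)(3 16 12 9 18 15 6 5 17)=[10, 4, 2, 16, 14, 17, 5, 0, 8, 18, 13, 11, 9, 1, 7, 6, 12, 3, 15]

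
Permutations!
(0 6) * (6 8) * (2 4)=[8, 1, 4, 3, 2, 5, 0, 7, 6]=(0 8 6)(2 4)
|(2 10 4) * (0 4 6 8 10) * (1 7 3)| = 3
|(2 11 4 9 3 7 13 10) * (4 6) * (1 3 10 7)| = |(1 3)(2 11 6 4 9 10)(7 13)| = 6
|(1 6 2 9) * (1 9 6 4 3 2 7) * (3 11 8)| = |(1 4 11 8 3 2 6 7)| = 8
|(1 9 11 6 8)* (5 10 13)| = 15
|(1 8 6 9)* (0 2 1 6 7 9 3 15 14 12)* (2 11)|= |(0 11 2 1 8 7 9 6 3 15 14 12)|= 12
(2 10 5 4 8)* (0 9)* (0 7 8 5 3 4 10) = (0 9 7 8 2)(3 4 5 10) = [9, 1, 0, 4, 5, 10, 6, 8, 2, 7, 3]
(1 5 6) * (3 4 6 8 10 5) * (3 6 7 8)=(1 6)(3 4 7 8 10 5)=[0, 6, 2, 4, 7, 3, 1, 8, 10, 9, 5]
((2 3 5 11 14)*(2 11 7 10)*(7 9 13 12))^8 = ((2 3 5 9 13 12 7 10)(11 14))^8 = (14)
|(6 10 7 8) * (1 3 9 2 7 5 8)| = |(1 3 9 2 7)(5 8 6 10)| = 20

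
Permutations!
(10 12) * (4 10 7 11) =(4 10 12 7 11) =[0, 1, 2, 3, 10, 5, 6, 11, 8, 9, 12, 4, 7]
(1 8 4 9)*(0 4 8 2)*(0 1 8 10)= (0 4 9 8 10)(1 2)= [4, 2, 1, 3, 9, 5, 6, 7, 10, 8, 0]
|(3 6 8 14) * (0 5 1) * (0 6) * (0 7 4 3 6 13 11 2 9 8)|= 30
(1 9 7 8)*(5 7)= [0, 9, 2, 3, 4, 7, 6, 8, 1, 5]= (1 9 5 7 8)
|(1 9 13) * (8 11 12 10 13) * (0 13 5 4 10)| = |(0 13 1 9 8 11 12)(4 10 5)| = 21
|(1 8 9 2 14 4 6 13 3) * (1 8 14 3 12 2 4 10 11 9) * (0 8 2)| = 22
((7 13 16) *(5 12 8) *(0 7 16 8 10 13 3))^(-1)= ((16)(0 7 3)(5 12 10 13 8))^(-1)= (16)(0 3 7)(5 8 13 10 12)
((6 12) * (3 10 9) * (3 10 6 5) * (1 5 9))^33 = (1 9 6 5 10 12 3)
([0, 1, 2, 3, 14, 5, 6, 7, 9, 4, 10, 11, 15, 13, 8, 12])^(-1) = [0, 1, 2, 3, 9, 5, 6, 7, 14, 8, 10, 11, 15, 13, 4, 12]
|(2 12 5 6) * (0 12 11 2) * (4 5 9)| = |(0 12 9 4 5 6)(2 11)| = 6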